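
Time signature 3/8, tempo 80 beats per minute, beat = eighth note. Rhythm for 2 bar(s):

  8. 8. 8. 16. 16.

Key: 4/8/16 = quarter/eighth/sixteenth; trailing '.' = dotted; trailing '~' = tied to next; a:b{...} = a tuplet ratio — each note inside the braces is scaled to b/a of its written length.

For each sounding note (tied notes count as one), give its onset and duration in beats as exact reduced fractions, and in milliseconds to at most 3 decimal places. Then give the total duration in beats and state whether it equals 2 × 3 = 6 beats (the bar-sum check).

1) 0.0ms=0b +1125.0ms=3/2b
2) 1125.0ms=3/2b +1125.0ms=3/2b
3) 2250.0ms=3b +1125.0ms=3/2b
4) 3375.0ms=9/2b +562.5ms=3/4b
5) 3937.5ms=21/4b +562.5ms=3/4b
Σ=6b of 6 (80bpm 3/8) — PASS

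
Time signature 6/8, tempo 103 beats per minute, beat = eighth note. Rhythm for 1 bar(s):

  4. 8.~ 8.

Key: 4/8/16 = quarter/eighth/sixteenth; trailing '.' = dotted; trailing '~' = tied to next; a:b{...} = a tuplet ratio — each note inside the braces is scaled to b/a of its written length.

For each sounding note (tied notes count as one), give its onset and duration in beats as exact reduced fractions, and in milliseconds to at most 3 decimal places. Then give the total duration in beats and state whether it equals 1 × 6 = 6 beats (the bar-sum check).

1) 0.0ms=0b +1747.573ms=3b
2) 1747.573ms=3b +1747.573ms=3b
Σ=6b of 6 (103bpm 6/8) — PASS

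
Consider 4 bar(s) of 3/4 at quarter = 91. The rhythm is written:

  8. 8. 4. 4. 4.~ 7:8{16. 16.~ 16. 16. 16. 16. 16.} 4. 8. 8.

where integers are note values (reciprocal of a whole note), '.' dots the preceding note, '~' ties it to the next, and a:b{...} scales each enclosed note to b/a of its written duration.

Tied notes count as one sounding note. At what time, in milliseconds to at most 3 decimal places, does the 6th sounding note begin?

1. 0.0ms @ 0 + 494.505ms (3/4)
2. 494.505ms @ 3/4 + 494.505ms (3/4)
3. 989.011ms @ 3/2 + 989.011ms (3/2)
4. 1978.022ms @ 3 + 989.011ms (3/2)
5. 2967.033ms @ 9/2 + 1271.586ms (27/14)
6. 4238.619ms @ 45/7 + 565.149ms (6/7)
7. 4803.768ms @ 51/7 + 282.575ms (3/7)
8. 5086.342ms @ 54/7 + 282.575ms (3/7)
9. 5368.917ms @ 57/7 + 282.575ms (3/7)
10. 5651.491ms @ 60/7 + 282.575ms (3/7)
11. 5934.066ms @ 9 + 989.011ms (3/2)
12. 6923.077ms @ 21/2 + 494.505ms (3/4)
13. 7417.582ms @ 45/4 + 494.505ms (3/4)

note 6 onset = 45/7b = 4238.619ms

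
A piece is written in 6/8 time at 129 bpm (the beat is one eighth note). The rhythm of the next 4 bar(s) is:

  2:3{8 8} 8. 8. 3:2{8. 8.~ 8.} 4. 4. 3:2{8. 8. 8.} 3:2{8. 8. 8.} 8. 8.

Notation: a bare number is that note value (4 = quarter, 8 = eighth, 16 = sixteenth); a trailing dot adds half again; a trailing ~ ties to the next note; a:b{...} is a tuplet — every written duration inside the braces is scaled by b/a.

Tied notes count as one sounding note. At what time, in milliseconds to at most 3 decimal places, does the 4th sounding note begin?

note 4 onset = 9/2b = 2093.023ms

1. 0.0ms @ 0 + 697.674ms (3/2)
2. 697.674ms @ 3/2 + 697.674ms (3/2)
3. 1395.349ms @ 3 + 697.674ms (3/2)
4. 2093.023ms @ 9/2 + 697.674ms (3/2)
5. 2790.698ms @ 6 + 465.116ms (1)
6. 3255.814ms @ 7 + 930.233ms (2)
7. 4186.047ms @ 9 + 1395.349ms (3)
8. 5581.395ms @ 12 + 1395.349ms (3)
9. 6976.744ms @ 15 + 465.116ms (1)
10. 7441.86ms @ 16 + 465.116ms (1)
11. 7906.977ms @ 17 + 465.116ms (1)
12. 8372.093ms @ 18 + 465.116ms (1)
13. 8837.209ms @ 19 + 465.116ms (1)
14. 9302.326ms @ 20 + 465.116ms (1)
15. 9767.442ms @ 21 + 697.674ms (3/2)
16. 10465.116ms @ 45/2 + 697.674ms (3/2)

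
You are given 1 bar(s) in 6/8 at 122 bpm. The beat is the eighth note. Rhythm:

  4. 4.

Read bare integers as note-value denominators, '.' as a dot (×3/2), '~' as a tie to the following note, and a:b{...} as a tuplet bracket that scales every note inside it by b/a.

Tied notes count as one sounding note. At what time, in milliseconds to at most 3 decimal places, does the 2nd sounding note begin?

1. 0.0ms @ 0 + 1475.41ms (3)
2. 1475.41ms @ 3 + 1475.41ms (3)

note 2 onset = 3b = 1475.41ms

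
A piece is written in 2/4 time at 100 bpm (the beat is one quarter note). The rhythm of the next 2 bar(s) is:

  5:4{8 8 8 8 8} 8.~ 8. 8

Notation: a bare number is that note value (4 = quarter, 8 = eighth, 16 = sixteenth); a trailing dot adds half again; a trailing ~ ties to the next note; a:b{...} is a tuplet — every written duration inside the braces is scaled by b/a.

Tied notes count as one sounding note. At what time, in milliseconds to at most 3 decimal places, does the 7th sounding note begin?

1. 0.0ms @ 0 + 240.0ms (2/5)
2. 240.0ms @ 2/5 + 240.0ms (2/5)
3. 480.0ms @ 4/5 + 240.0ms (2/5)
4. 720.0ms @ 6/5 + 240.0ms (2/5)
5. 960.0ms @ 8/5 + 240.0ms (2/5)
6. 1200.0ms @ 2 + 900.0ms (3/2)
7. 2100.0ms @ 7/2 + 300.0ms (1/2)

note 7 onset = 7/2b = 2100.0ms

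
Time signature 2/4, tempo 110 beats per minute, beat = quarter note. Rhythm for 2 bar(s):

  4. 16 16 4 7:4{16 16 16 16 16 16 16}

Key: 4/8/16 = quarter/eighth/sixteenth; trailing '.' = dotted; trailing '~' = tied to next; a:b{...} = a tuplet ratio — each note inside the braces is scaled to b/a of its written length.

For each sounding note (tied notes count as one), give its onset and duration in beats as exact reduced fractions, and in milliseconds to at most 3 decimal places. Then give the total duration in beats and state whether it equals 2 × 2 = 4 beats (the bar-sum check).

1) 0.0ms=0b +818.182ms=3/2b
2) 818.182ms=3/2b +136.364ms=1/4b
3) 954.545ms=7/4b +136.364ms=1/4b
4) 1090.909ms=2b +545.455ms=1b
5) 1636.364ms=3b +77.922ms=1/7b
6) 1714.286ms=22/7b +77.922ms=1/7b
7) 1792.208ms=23/7b +77.922ms=1/7b
8) 1870.13ms=24/7b +77.922ms=1/7b
9) 1948.052ms=25/7b +77.922ms=1/7b
10) 2025.974ms=26/7b +77.922ms=1/7b
11) 2103.896ms=27/7b +77.922ms=1/7b
Σ=4b of 4 (110bpm 2/4) — PASS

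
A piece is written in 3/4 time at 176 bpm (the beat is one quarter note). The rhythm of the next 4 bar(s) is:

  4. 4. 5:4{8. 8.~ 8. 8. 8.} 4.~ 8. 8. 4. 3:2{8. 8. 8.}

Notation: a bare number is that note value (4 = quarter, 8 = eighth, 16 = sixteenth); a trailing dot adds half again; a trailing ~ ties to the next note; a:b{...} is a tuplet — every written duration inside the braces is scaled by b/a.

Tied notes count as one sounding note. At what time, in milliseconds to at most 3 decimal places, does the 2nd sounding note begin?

note 2 onset = 3/2b = 511.364ms

1. 0.0ms @ 0 + 511.364ms (3/2)
2. 511.364ms @ 3/2 + 511.364ms (3/2)
3. 1022.727ms @ 3 + 204.545ms (3/5)
4. 1227.273ms @ 18/5 + 409.091ms (6/5)
5. 1636.364ms @ 24/5 + 204.545ms (3/5)
6. 1840.909ms @ 27/5 + 204.545ms (3/5)
7. 2045.455ms @ 6 + 767.045ms (9/4)
8. 2812.5ms @ 33/4 + 255.682ms (3/4)
9. 3068.182ms @ 9 + 511.364ms (3/2)
10. 3579.545ms @ 21/2 + 170.455ms (1/2)
11. 3750.0ms @ 11 + 170.455ms (1/2)
12. 3920.455ms @ 23/2 + 170.455ms (1/2)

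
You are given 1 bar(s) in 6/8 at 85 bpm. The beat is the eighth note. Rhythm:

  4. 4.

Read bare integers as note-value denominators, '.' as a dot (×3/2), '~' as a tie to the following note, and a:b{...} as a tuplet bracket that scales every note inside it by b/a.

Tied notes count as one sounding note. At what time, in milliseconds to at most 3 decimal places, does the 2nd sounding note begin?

1. 0.0ms @ 0 + 2117.647ms (3)
2. 2117.647ms @ 3 + 2117.647ms (3)

note 2 onset = 3b = 2117.647ms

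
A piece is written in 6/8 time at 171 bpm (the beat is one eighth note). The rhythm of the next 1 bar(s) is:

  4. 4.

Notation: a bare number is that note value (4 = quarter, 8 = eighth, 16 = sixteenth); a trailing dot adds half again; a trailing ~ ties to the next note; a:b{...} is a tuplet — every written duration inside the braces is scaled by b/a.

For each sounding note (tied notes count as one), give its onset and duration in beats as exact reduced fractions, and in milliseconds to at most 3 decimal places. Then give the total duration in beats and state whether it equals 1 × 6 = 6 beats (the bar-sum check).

1) 0.0ms=0b +1052.632ms=3b
2) 1052.632ms=3b +1052.632ms=3b
Σ=6b of 6 (171bpm 6/8) — PASS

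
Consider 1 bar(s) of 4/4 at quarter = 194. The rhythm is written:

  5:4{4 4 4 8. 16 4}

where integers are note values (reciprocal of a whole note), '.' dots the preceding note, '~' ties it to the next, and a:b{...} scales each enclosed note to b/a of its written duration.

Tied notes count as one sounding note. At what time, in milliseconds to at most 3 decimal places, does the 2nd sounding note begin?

note 2 onset = 4/5b = 247.423ms

1. 0.0ms @ 0 + 247.423ms (4/5)
2. 247.423ms @ 4/5 + 247.423ms (4/5)
3. 494.845ms @ 8/5 + 247.423ms (4/5)
4. 742.268ms @ 12/5 + 185.567ms (3/5)
5. 927.835ms @ 3 + 61.856ms (1/5)
6. 989.691ms @ 16/5 + 247.423ms (4/5)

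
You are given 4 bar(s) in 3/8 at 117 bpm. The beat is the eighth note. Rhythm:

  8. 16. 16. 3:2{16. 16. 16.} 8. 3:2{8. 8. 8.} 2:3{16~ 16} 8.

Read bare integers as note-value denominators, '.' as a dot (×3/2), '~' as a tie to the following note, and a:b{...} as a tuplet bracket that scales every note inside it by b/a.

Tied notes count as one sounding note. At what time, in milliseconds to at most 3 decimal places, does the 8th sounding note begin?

note 8 onset = 6b = 3076.923ms

1. 0.0ms @ 0 + 769.231ms (3/2)
2. 769.231ms @ 3/2 + 384.615ms (3/4)
3. 1153.846ms @ 9/4 + 384.615ms (3/4)
4. 1538.462ms @ 3 + 256.41ms (1/2)
5. 1794.872ms @ 7/2 + 256.41ms (1/2)
6. 2051.282ms @ 4 + 256.41ms (1/2)
7. 2307.692ms @ 9/2 + 769.231ms (3/2)
8. 3076.923ms @ 6 + 512.821ms (1)
9. 3589.744ms @ 7 + 512.821ms (1)
10. 4102.564ms @ 8 + 512.821ms (1)
11. 4615.385ms @ 9 + 769.231ms (3/2)
12. 5384.615ms @ 21/2 + 769.231ms (3/2)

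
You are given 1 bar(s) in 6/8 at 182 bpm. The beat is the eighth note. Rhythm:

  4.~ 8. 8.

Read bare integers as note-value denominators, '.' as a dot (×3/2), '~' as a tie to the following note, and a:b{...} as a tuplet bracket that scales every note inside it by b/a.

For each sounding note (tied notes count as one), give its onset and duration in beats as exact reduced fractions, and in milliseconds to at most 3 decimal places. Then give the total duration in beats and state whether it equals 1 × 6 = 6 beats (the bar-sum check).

1) 0.0ms=0b +1483.516ms=9/2b
2) 1483.516ms=9/2b +494.505ms=3/2b
Σ=6b of 6 (182bpm 6/8) — PASS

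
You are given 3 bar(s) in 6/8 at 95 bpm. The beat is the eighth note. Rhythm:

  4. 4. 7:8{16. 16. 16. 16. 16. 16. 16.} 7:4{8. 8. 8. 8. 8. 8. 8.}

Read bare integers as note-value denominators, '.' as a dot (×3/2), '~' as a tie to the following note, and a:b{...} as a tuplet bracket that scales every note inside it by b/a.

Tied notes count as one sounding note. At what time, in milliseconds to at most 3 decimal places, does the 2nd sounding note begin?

1. 0.0ms @ 0 + 1894.737ms (3)
2. 1894.737ms @ 3 + 1894.737ms (3)
3. 3789.474ms @ 6 + 541.353ms (6/7)
4. 4330.827ms @ 48/7 + 541.353ms (6/7)
5. 4872.18ms @ 54/7 + 541.353ms (6/7)
6. 5413.534ms @ 60/7 + 541.353ms (6/7)
7. 5954.887ms @ 66/7 + 541.353ms (6/7)
8. 6496.241ms @ 72/7 + 541.353ms (6/7)
9. 7037.594ms @ 78/7 + 541.353ms (6/7)
10. 7578.947ms @ 12 + 541.353ms (6/7)
11. 8120.301ms @ 90/7 + 541.353ms (6/7)
12. 8661.654ms @ 96/7 + 541.353ms (6/7)
13. 9203.008ms @ 102/7 + 541.353ms (6/7)
14. 9744.361ms @ 108/7 + 541.353ms (6/7)
15. 10285.714ms @ 114/7 + 541.353ms (6/7)
16. 10827.068ms @ 120/7 + 541.353ms (6/7)

note 2 onset = 3b = 1894.737ms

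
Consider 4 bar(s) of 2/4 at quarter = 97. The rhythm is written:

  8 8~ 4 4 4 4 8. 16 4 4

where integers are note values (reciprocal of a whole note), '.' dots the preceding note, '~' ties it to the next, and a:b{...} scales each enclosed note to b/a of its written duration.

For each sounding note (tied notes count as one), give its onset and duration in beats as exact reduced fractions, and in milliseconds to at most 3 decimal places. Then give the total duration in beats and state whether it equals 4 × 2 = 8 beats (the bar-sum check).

1) 0.0ms=0b +309.278ms=1/2b
2) 309.278ms=1/2b +927.835ms=3/2b
3) 1237.113ms=2b +618.557ms=1b
4) 1855.67ms=3b +618.557ms=1b
5) 2474.227ms=4b +618.557ms=1b
6) 3092.784ms=5b +463.918ms=3/4b
7) 3556.701ms=23/4b +154.639ms=1/4b
8) 3711.34ms=6b +618.557ms=1b
9) 4329.897ms=7b +618.557ms=1b
Σ=8b of 8 (97bpm 2/4) — PASS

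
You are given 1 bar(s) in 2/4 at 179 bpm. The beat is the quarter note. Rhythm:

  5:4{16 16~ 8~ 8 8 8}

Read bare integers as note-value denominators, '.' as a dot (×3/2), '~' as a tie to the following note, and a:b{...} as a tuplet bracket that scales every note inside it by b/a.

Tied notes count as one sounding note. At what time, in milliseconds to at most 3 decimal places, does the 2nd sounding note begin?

1. 0.0ms @ 0 + 67.039ms (1/5)
2. 67.039ms @ 1/5 + 335.196ms (1)
3. 402.235ms @ 6/5 + 134.078ms (2/5)
4. 536.313ms @ 8/5 + 134.078ms (2/5)

note 2 onset = 1/5b = 67.039ms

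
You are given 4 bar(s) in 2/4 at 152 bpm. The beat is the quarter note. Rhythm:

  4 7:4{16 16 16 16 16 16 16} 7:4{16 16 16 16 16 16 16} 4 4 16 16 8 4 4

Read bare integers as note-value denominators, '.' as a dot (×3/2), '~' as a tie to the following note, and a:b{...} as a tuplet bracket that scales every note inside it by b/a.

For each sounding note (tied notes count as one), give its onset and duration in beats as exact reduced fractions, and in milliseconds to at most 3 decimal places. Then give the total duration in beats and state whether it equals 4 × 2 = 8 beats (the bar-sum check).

1) 0.0ms=0b +394.737ms=1b
2) 394.737ms=1b +56.391ms=1/7b
3) 451.128ms=8/7b +56.391ms=1/7b
4) 507.519ms=9/7b +56.391ms=1/7b
5) 563.91ms=10/7b +56.391ms=1/7b
6) 620.301ms=11/7b +56.391ms=1/7b
7) 676.692ms=12/7b +56.391ms=1/7b
8) 733.083ms=13/7b +56.391ms=1/7b
9) 789.474ms=2b +56.391ms=1/7b
10) 845.865ms=15/7b +56.391ms=1/7b
11) 902.256ms=16/7b +56.391ms=1/7b
12) 958.647ms=17/7b +56.391ms=1/7b
13) 1015.038ms=18/7b +56.391ms=1/7b
14) 1071.429ms=19/7b +56.391ms=1/7b
15) 1127.82ms=20/7b +56.391ms=1/7b
16) 1184.211ms=3b +394.737ms=1b
17) 1578.947ms=4b +394.737ms=1b
18) 1973.684ms=5b +98.684ms=1/4b
19) 2072.368ms=21/4b +98.684ms=1/4b
20) 2171.053ms=11/2b +197.368ms=1/2b
21) 2368.421ms=6b +394.737ms=1b
22) 2763.158ms=7b +394.737ms=1b
Σ=8b of 8 (152bpm 2/4) — PASS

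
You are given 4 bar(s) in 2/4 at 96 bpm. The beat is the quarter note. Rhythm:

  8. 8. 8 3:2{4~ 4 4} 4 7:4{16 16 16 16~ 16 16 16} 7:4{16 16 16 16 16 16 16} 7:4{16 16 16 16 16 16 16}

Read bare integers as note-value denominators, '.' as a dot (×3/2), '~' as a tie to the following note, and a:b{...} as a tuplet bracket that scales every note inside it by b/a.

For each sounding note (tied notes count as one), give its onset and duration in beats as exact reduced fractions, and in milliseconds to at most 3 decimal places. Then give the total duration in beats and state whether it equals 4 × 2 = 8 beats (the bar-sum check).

1) 0.0ms=0b +468.75ms=3/4b
2) 468.75ms=3/4b +468.75ms=3/4b
3) 937.5ms=3/2b +312.5ms=1/2b
4) 1250.0ms=2b +833.333ms=4/3b
5) 2083.333ms=10/3b +416.667ms=2/3b
6) 2500.0ms=4b +625.0ms=1b
7) 3125.0ms=5b +89.286ms=1/7b
8) 3214.286ms=36/7b +89.286ms=1/7b
9) 3303.571ms=37/7b +89.286ms=1/7b
10) 3392.857ms=38/7b +178.571ms=2/7b
11) 3571.429ms=40/7b +89.286ms=1/7b
12) 3660.714ms=41/7b +89.286ms=1/7b
13) 3750.0ms=6b +89.286ms=1/7b
14) 3839.286ms=43/7b +89.286ms=1/7b
15) 3928.571ms=44/7b +89.286ms=1/7b
16) 4017.857ms=45/7b +89.286ms=1/7b
17) 4107.143ms=46/7b +89.286ms=1/7b
18) 4196.429ms=47/7b +89.286ms=1/7b
19) 4285.714ms=48/7b +89.286ms=1/7b
20) 4375.0ms=7b +89.286ms=1/7b
21) 4464.286ms=50/7b +89.286ms=1/7b
22) 4553.571ms=51/7b +89.286ms=1/7b
23) 4642.857ms=52/7b +89.286ms=1/7b
24) 4732.143ms=53/7b +89.286ms=1/7b
25) 4821.429ms=54/7b +89.286ms=1/7b
26) 4910.714ms=55/7b +89.286ms=1/7b
Σ=8b of 8 (96bpm 2/4) — PASS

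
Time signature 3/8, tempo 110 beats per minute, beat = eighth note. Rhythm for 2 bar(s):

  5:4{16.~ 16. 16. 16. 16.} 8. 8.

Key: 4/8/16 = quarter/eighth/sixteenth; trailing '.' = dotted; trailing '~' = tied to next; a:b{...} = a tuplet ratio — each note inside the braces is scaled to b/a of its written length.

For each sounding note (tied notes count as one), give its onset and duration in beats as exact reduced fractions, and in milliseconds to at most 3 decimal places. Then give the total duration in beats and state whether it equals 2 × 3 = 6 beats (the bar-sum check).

1) 0.0ms=0b +654.545ms=6/5b
2) 654.545ms=6/5b +327.273ms=3/5b
3) 981.818ms=9/5b +327.273ms=3/5b
4) 1309.091ms=12/5b +327.273ms=3/5b
5) 1636.364ms=3b +818.182ms=3/2b
6) 2454.545ms=9/2b +818.182ms=3/2b
Σ=6b of 6 (110bpm 3/8) — PASS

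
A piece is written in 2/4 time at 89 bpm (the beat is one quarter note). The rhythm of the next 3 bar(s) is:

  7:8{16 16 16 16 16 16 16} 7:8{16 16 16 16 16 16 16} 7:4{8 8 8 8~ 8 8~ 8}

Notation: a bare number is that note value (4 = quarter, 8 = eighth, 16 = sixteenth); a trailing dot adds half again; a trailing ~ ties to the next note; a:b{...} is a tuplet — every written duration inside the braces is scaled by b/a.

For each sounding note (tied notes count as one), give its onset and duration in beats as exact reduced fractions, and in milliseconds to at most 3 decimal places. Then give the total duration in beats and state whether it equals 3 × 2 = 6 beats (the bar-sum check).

1) 0.0ms=0b +192.616ms=2/7b
2) 192.616ms=2/7b +192.616ms=2/7b
3) 385.233ms=4/7b +192.616ms=2/7b
4) 577.849ms=6/7b +192.616ms=2/7b
5) 770.465ms=8/7b +192.616ms=2/7b
6) 963.082ms=10/7b +192.616ms=2/7b
7) 1155.698ms=12/7b +192.616ms=2/7b
8) 1348.315ms=2b +192.616ms=2/7b
9) 1540.931ms=16/7b +192.616ms=2/7b
10) 1733.547ms=18/7b +192.616ms=2/7b
11) 1926.164ms=20/7b +192.616ms=2/7b
12) 2118.78ms=22/7b +192.616ms=2/7b
13) 2311.396ms=24/7b +192.616ms=2/7b
14) 2504.013ms=26/7b +192.616ms=2/7b
15) 2696.629ms=4b +192.616ms=2/7b
16) 2889.246ms=30/7b +192.616ms=2/7b
17) 3081.862ms=32/7b +192.616ms=2/7b
18) 3274.478ms=34/7b +385.233ms=4/7b
19) 3659.711ms=38/7b +385.233ms=4/7b
Σ=6b of 6 (89bpm 2/4) — PASS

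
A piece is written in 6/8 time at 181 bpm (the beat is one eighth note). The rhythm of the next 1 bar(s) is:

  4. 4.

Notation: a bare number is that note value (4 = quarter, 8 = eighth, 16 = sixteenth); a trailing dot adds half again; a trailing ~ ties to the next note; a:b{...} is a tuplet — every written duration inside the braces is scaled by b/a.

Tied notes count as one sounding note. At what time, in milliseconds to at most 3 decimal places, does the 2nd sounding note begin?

note 2 onset = 3b = 994.475ms

1. 0.0ms @ 0 + 994.475ms (3)
2. 994.475ms @ 3 + 994.475ms (3)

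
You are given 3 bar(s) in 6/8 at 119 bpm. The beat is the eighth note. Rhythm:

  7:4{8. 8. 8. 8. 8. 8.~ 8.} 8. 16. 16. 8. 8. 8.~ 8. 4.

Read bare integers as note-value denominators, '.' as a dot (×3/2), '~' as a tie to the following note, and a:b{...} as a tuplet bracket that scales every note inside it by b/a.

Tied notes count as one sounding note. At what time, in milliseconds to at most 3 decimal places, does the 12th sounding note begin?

1. 0.0ms @ 0 + 432.173ms (6/7)
2. 432.173ms @ 6/7 + 432.173ms (6/7)
3. 864.346ms @ 12/7 + 432.173ms (6/7)
4. 1296.519ms @ 18/7 + 432.173ms (6/7)
5. 1728.691ms @ 24/7 + 432.173ms (6/7)
6. 2160.864ms @ 30/7 + 864.346ms (12/7)
7. 3025.21ms @ 6 + 756.303ms (3/2)
8. 3781.513ms @ 15/2 + 378.151ms (3/4)
9. 4159.664ms @ 33/4 + 378.151ms (3/4)
10. 4537.815ms @ 9 + 756.303ms (3/2)
11. 5294.118ms @ 21/2 + 756.303ms (3/2)
12. 6050.42ms @ 12 + 1512.605ms (3)
13. 7563.025ms @ 15 + 1512.605ms (3)

note 12 onset = 12b = 6050.42ms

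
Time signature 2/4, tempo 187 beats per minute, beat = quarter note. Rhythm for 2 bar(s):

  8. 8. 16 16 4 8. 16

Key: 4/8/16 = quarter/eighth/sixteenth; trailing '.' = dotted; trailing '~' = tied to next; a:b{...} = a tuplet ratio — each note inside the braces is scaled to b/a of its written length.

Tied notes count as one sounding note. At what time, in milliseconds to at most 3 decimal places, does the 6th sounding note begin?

1. 0.0ms @ 0 + 240.642ms (3/4)
2. 240.642ms @ 3/4 + 240.642ms (3/4)
3. 481.283ms @ 3/2 + 80.214ms (1/4)
4. 561.497ms @ 7/4 + 80.214ms (1/4)
5. 641.711ms @ 2 + 320.856ms (1)
6. 962.567ms @ 3 + 240.642ms (3/4)
7. 1203.209ms @ 15/4 + 80.214ms (1/4)

note 6 onset = 3b = 962.567ms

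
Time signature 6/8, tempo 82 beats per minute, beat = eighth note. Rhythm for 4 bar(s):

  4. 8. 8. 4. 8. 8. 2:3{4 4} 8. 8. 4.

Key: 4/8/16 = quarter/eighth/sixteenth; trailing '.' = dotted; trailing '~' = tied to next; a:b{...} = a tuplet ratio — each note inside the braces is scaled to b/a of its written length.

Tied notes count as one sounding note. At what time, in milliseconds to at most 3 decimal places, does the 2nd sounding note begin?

1. 0.0ms @ 0 + 2195.122ms (3)
2. 2195.122ms @ 3 + 1097.561ms (3/2)
3. 3292.683ms @ 9/2 + 1097.561ms (3/2)
4. 4390.244ms @ 6 + 2195.122ms (3)
5. 6585.366ms @ 9 + 1097.561ms (3/2)
6. 7682.927ms @ 21/2 + 1097.561ms (3/2)
7. 8780.488ms @ 12 + 2195.122ms (3)
8. 10975.61ms @ 15 + 2195.122ms (3)
9. 13170.732ms @ 18 + 1097.561ms (3/2)
10. 14268.293ms @ 39/2 + 1097.561ms (3/2)
11. 15365.854ms @ 21 + 2195.122ms (3)

note 2 onset = 3b = 2195.122ms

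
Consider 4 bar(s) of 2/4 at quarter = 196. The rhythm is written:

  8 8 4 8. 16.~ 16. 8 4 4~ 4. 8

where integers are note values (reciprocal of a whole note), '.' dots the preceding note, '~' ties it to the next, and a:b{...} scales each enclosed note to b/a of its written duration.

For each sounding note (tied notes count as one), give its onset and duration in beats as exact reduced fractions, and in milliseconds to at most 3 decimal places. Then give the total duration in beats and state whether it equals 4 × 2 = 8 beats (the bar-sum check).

1) 0.0ms=0b +153.061ms=1/2b
2) 153.061ms=1/2b +153.061ms=1/2b
3) 306.122ms=1b +306.122ms=1b
4) 612.245ms=2b +229.592ms=3/4b
5) 841.837ms=11/4b +229.592ms=3/4b
6) 1071.429ms=7/2b +153.061ms=1/2b
7) 1224.49ms=4b +306.122ms=1b
8) 1530.612ms=5b +765.306ms=5/2b
9) 2295.918ms=15/2b +153.061ms=1/2b
Σ=8b of 8 (196bpm 2/4) — PASS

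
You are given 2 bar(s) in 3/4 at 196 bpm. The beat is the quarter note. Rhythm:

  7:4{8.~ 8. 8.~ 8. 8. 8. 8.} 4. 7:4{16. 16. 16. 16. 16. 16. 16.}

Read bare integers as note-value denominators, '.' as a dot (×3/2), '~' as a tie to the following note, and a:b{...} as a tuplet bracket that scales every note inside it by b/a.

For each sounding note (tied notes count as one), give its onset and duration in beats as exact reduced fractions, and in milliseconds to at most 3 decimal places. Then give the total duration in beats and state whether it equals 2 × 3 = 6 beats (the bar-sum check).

1) 0.0ms=0b +262.391ms=6/7b
2) 262.391ms=6/7b +262.391ms=6/7b
3) 524.781ms=12/7b +131.195ms=3/7b
4) 655.977ms=15/7b +131.195ms=3/7b
5) 787.172ms=18/7b +131.195ms=3/7b
6) 918.367ms=3b +459.184ms=3/2b
7) 1377.551ms=9/2b +65.598ms=3/14b
8) 1443.149ms=33/7b +65.598ms=3/14b
9) 1508.746ms=69/14b +65.598ms=3/14b
10) 1574.344ms=36/7b +65.598ms=3/14b
11) 1639.942ms=75/14b +65.598ms=3/14b
12) 1705.539ms=39/7b +65.598ms=3/14b
13) 1771.137ms=81/14b +65.598ms=3/14b
Σ=6b of 6 (196bpm 3/4) — PASS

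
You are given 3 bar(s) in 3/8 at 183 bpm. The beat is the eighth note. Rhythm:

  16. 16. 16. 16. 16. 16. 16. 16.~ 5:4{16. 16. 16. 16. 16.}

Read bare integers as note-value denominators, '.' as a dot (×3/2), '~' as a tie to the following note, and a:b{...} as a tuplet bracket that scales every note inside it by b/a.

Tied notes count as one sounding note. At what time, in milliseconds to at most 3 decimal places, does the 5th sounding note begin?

note 5 onset = 3b = 983.607ms

1. 0.0ms @ 0 + 245.902ms (3/4)
2. 245.902ms @ 3/4 + 245.902ms (3/4)
3. 491.803ms @ 3/2 + 245.902ms (3/4)
4. 737.705ms @ 9/4 + 245.902ms (3/4)
5. 983.607ms @ 3 + 245.902ms (3/4)
6. 1229.508ms @ 15/4 + 245.902ms (3/4)
7. 1475.41ms @ 9/2 + 245.902ms (3/4)
8. 1721.311ms @ 21/4 + 442.623ms (27/20)
9. 2163.934ms @ 33/5 + 196.721ms (3/5)
10. 2360.656ms @ 36/5 + 196.721ms (3/5)
11. 2557.377ms @ 39/5 + 196.721ms (3/5)
12. 2754.098ms @ 42/5 + 196.721ms (3/5)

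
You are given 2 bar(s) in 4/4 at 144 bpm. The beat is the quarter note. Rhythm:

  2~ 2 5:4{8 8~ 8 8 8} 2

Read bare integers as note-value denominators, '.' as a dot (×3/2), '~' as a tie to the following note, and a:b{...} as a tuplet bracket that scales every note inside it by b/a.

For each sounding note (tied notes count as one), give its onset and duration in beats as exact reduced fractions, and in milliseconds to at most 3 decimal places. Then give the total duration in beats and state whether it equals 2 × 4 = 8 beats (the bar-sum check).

1) 0.0ms=0b +1666.667ms=4b
2) 1666.667ms=4b +166.667ms=2/5b
3) 1833.333ms=22/5b +333.333ms=4/5b
4) 2166.667ms=26/5b +166.667ms=2/5b
5) 2333.333ms=28/5b +166.667ms=2/5b
6) 2500.0ms=6b +833.333ms=2b
Σ=8b of 8 (144bpm 4/4) — PASS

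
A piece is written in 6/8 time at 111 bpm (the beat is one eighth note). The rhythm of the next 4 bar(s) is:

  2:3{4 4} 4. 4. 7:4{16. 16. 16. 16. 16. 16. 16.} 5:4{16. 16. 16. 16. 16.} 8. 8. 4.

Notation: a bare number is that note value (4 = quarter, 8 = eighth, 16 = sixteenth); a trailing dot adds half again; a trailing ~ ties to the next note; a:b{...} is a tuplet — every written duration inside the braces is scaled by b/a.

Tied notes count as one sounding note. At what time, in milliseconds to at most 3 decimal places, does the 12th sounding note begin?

1. 0.0ms @ 0 + 1621.622ms (3)
2. 1621.622ms @ 3 + 1621.622ms (3)
3. 3243.243ms @ 6 + 1621.622ms (3)
4. 4864.865ms @ 9 + 1621.622ms (3)
5. 6486.486ms @ 12 + 231.66ms (3/7)
6. 6718.147ms @ 87/7 + 231.66ms (3/7)
7. 6949.807ms @ 90/7 + 231.66ms (3/7)
8. 7181.467ms @ 93/7 + 231.66ms (3/7)
9. 7413.127ms @ 96/7 + 231.66ms (3/7)
10. 7644.788ms @ 99/7 + 231.66ms (3/7)
11. 7876.448ms @ 102/7 + 231.66ms (3/7)
12. 8108.108ms @ 15 + 324.324ms (3/5)
13. 8432.432ms @ 78/5 + 324.324ms (3/5)
14. 8756.757ms @ 81/5 + 324.324ms (3/5)
15. 9081.081ms @ 84/5 + 324.324ms (3/5)
16. 9405.405ms @ 87/5 + 324.324ms (3/5)
17. 9729.73ms @ 18 + 810.811ms (3/2)
18. 10540.541ms @ 39/2 + 810.811ms (3/2)
19. 11351.351ms @ 21 + 1621.622ms (3)

note 12 onset = 15b = 8108.108ms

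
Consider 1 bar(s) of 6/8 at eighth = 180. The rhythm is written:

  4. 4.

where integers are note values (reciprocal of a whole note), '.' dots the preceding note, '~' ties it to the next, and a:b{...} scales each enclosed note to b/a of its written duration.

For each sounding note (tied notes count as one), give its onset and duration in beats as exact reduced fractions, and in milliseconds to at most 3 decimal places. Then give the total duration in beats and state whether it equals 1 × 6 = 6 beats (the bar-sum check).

1) 0.0ms=0b +1000.0ms=3b
2) 1000.0ms=3b +1000.0ms=3b
Σ=6b of 6 (180bpm 6/8) — PASS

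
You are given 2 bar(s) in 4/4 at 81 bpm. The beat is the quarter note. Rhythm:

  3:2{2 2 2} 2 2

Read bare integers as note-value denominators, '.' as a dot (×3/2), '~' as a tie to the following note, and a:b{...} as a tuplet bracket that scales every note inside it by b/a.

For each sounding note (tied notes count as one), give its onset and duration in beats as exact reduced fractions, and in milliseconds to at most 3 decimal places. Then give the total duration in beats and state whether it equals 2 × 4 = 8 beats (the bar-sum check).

1) 0.0ms=0b +987.654ms=4/3b
2) 987.654ms=4/3b +987.654ms=4/3b
3) 1975.309ms=8/3b +987.654ms=4/3b
4) 2962.963ms=4b +1481.481ms=2b
5) 4444.444ms=6b +1481.481ms=2b
Σ=8b of 8 (81bpm 4/4) — PASS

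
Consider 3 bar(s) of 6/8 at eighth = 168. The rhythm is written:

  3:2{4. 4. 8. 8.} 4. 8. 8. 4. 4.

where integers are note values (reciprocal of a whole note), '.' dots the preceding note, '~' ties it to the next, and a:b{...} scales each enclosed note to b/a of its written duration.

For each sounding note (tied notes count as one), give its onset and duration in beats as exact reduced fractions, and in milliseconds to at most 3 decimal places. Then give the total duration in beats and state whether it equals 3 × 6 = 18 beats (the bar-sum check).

1) 0.0ms=0b +714.286ms=2b
2) 714.286ms=2b +714.286ms=2b
3) 1428.571ms=4b +357.143ms=1b
4) 1785.714ms=5b +357.143ms=1b
5) 2142.857ms=6b +1071.429ms=3b
6) 3214.286ms=9b +535.714ms=3/2b
7) 3750.0ms=21/2b +535.714ms=3/2b
8) 4285.714ms=12b +1071.429ms=3b
9) 5357.143ms=15b +1071.429ms=3b
Σ=18b of 18 (168bpm 6/8) — PASS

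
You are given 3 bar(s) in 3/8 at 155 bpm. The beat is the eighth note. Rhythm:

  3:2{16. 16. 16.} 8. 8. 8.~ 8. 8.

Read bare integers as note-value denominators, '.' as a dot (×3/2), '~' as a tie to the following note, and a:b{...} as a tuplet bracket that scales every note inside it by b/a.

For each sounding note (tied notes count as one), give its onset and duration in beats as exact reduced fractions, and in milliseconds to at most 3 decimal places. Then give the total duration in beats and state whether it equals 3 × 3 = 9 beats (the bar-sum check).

1) 0.0ms=0b +193.548ms=1/2b
2) 193.548ms=1/2b +193.548ms=1/2b
3) 387.097ms=1b +193.548ms=1/2b
4) 580.645ms=3/2b +580.645ms=3/2b
5) 1161.29ms=3b +580.645ms=3/2b
6) 1741.935ms=9/2b +1161.29ms=3b
7) 2903.226ms=15/2b +580.645ms=3/2b
Σ=9b of 9 (155bpm 3/8) — PASS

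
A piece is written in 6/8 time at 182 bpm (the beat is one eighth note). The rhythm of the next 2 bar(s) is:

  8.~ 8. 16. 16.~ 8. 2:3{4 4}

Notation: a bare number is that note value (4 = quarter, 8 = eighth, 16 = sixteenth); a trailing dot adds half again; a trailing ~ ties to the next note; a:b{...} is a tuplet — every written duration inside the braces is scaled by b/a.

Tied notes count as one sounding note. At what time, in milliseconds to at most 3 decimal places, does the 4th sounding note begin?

1. 0.0ms @ 0 + 989.011ms (3)
2. 989.011ms @ 3 + 247.253ms (3/4)
3. 1236.264ms @ 15/4 + 741.758ms (9/4)
4. 1978.022ms @ 6 + 989.011ms (3)
5. 2967.033ms @ 9 + 989.011ms (3)

note 4 onset = 6b = 1978.022ms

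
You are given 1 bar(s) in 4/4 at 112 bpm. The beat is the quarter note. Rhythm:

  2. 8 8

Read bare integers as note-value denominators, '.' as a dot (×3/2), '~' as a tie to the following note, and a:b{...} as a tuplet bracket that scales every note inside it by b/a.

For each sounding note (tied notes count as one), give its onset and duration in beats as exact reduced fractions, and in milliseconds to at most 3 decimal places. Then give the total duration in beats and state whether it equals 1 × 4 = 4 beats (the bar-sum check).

1) 0.0ms=0b +1607.143ms=3b
2) 1607.143ms=3b +267.857ms=1/2b
3) 1875.0ms=7/2b +267.857ms=1/2b
Σ=4b of 4 (112bpm 4/4) — PASS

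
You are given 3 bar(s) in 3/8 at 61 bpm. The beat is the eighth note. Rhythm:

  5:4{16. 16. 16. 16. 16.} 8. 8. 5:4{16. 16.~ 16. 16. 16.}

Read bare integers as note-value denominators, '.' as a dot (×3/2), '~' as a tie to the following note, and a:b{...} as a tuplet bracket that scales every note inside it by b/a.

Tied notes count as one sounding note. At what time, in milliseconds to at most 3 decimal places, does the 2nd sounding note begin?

note 2 onset = 3/5b = 590.164ms

1. 0.0ms @ 0 + 590.164ms (3/5)
2. 590.164ms @ 3/5 + 590.164ms (3/5)
3. 1180.328ms @ 6/5 + 590.164ms (3/5)
4. 1770.492ms @ 9/5 + 590.164ms (3/5)
5. 2360.656ms @ 12/5 + 590.164ms (3/5)
6. 2950.82ms @ 3 + 1475.41ms (3/2)
7. 4426.23ms @ 9/2 + 1475.41ms (3/2)
8. 5901.639ms @ 6 + 590.164ms (3/5)
9. 6491.803ms @ 33/5 + 1180.328ms (6/5)
10. 7672.131ms @ 39/5 + 590.164ms (3/5)
11. 8262.295ms @ 42/5 + 590.164ms (3/5)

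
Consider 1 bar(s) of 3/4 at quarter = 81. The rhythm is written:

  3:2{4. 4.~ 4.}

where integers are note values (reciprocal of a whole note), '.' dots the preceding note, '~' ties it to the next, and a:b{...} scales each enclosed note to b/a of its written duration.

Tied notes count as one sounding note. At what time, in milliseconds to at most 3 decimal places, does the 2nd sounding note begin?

1. 0.0ms @ 0 + 740.741ms (1)
2. 740.741ms @ 1 + 1481.481ms (2)

note 2 onset = 1b = 740.741ms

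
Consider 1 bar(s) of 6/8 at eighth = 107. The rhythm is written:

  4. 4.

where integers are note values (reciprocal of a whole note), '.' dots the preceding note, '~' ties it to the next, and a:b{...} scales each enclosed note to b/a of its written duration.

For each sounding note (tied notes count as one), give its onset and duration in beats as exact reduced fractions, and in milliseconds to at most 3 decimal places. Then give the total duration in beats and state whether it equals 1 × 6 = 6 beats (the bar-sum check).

1) 0.0ms=0b +1682.243ms=3b
2) 1682.243ms=3b +1682.243ms=3b
Σ=6b of 6 (107bpm 6/8) — PASS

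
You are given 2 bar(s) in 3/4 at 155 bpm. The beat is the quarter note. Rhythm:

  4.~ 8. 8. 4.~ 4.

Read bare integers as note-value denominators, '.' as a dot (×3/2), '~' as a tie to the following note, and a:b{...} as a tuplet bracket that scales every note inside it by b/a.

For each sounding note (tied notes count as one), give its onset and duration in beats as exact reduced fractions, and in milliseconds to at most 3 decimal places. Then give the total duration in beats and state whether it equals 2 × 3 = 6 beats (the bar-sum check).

1) 0.0ms=0b +870.968ms=9/4b
2) 870.968ms=9/4b +290.323ms=3/4b
3) 1161.29ms=3b +1161.29ms=3b
Σ=6b of 6 (155bpm 3/4) — PASS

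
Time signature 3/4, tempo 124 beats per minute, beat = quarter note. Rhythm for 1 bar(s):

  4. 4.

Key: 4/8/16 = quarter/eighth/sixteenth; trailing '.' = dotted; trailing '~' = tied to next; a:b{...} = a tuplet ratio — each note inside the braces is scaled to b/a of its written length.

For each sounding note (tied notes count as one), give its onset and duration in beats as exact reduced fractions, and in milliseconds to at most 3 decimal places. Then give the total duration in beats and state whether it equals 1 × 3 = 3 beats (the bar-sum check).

1) 0.0ms=0b +725.806ms=3/2b
2) 725.806ms=3/2b +725.806ms=3/2b
Σ=3b of 3 (124bpm 3/4) — PASS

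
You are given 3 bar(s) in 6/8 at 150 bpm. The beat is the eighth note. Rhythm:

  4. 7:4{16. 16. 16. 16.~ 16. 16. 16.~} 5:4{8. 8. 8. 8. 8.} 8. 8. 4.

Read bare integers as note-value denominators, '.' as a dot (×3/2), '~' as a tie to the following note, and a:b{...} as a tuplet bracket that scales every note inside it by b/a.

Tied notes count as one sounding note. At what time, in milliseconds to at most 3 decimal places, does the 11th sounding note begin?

note 11 onset = 54/5b = 4320.0ms

1. 0.0ms @ 0 + 1200.0ms (3)
2. 1200.0ms @ 3 + 171.429ms (3/7)
3. 1371.429ms @ 24/7 + 171.429ms (3/7)
4. 1542.857ms @ 27/7 + 171.429ms (3/7)
5. 1714.286ms @ 30/7 + 342.857ms (6/7)
6. 2057.143ms @ 36/7 + 171.429ms (3/7)
7. 2228.571ms @ 39/7 + 651.429ms (57/35)
8. 2880.0ms @ 36/5 + 480.0ms (6/5)
9. 3360.0ms @ 42/5 + 480.0ms (6/5)
10. 3840.0ms @ 48/5 + 480.0ms (6/5)
11. 4320.0ms @ 54/5 + 480.0ms (6/5)
12. 4800.0ms @ 12 + 600.0ms (3/2)
13. 5400.0ms @ 27/2 + 600.0ms (3/2)
14. 6000.0ms @ 15 + 1200.0ms (3)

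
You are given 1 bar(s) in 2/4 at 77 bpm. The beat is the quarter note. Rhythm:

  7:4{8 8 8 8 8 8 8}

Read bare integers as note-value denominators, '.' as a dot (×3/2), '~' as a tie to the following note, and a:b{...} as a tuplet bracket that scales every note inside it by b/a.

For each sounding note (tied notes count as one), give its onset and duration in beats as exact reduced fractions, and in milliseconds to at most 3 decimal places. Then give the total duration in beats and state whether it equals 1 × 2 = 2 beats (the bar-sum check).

1) 0.0ms=0b +222.635ms=2/7b
2) 222.635ms=2/7b +222.635ms=2/7b
3) 445.269ms=4/7b +222.635ms=2/7b
4) 667.904ms=6/7b +222.635ms=2/7b
5) 890.538ms=8/7b +222.635ms=2/7b
6) 1113.173ms=10/7b +222.635ms=2/7b
7) 1335.807ms=12/7b +222.635ms=2/7b
Σ=2b of 2 (77bpm 2/4) — PASS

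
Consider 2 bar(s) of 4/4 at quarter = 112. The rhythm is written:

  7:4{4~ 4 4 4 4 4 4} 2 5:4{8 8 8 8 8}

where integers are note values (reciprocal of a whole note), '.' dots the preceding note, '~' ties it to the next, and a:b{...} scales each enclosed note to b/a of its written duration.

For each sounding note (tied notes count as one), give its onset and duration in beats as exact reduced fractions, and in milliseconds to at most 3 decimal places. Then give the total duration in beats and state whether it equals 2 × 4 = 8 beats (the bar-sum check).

1) 0.0ms=0b +612.245ms=8/7b
2) 612.245ms=8/7b +306.122ms=4/7b
3) 918.367ms=12/7b +306.122ms=4/7b
4) 1224.49ms=16/7b +306.122ms=4/7b
5) 1530.612ms=20/7b +306.122ms=4/7b
6) 1836.735ms=24/7b +306.122ms=4/7b
7) 2142.857ms=4b +1071.429ms=2b
8) 3214.286ms=6b +214.286ms=2/5b
9) 3428.571ms=32/5b +214.286ms=2/5b
10) 3642.857ms=34/5b +214.286ms=2/5b
11) 3857.143ms=36/5b +214.286ms=2/5b
12) 4071.429ms=38/5b +214.286ms=2/5b
Σ=8b of 8 (112bpm 4/4) — PASS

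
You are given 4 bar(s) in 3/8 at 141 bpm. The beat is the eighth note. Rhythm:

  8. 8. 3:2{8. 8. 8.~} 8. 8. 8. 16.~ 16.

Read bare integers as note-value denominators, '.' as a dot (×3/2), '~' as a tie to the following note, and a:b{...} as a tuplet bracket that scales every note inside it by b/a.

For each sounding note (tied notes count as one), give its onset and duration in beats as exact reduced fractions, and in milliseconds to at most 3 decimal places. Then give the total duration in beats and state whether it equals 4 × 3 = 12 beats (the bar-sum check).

1) 0.0ms=0b +638.298ms=3/2b
2) 638.298ms=3/2b +638.298ms=3/2b
3) 1276.596ms=3b +425.532ms=1b
4) 1702.128ms=4b +425.532ms=1b
5) 2127.66ms=5b +1063.83ms=5/2b
6) 3191.489ms=15/2b +638.298ms=3/2b
7) 3829.787ms=9b +638.298ms=3/2b
8) 4468.085ms=21/2b +638.298ms=3/2b
Σ=12b of 12 (141bpm 3/8) — PASS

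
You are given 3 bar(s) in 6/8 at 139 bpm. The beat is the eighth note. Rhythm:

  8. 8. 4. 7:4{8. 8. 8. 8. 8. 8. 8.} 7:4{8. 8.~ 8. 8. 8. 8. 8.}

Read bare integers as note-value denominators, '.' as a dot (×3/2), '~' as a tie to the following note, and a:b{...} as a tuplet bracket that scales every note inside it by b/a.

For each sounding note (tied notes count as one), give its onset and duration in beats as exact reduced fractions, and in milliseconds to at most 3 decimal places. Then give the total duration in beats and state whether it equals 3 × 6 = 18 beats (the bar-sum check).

1) 0.0ms=0b +647.482ms=3/2b
2) 647.482ms=3/2b +647.482ms=3/2b
3) 1294.964ms=3b +1294.964ms=3b
4) 2589.928ms=6b +369.99ms=6/7b
5) 2959.918ms=48/7b +369.99ms=6/7b
6) 3329.908ms=54/7b +369.99ms=6/7b
7) 3699.897ms=60/7b +369.99ms=6/7b
8) 4069.887ms=66/7b +369.99ms=6/7b
9) 4439.877ms=72/7b +369.99ms=6/7b
10) 4809.866ms=78/7b +369.99ms=6/7b
11) 5179.856ms=12b +369.99ms=6/7b
12) 5549.846ms=90/7b +739.979ms=12/7b
13) 6289.825ms=102/7b +369.99ms=6/7b
14) 6659.815ms=108/7b +369.99ms=6/7b
15) 7029.805ms=114/7b +369.99ms=6/7b
16) 7399.794ms=120/7b +369.99ms=6/7b
Σ=18b of 18 (139bpm 6/8) — PASS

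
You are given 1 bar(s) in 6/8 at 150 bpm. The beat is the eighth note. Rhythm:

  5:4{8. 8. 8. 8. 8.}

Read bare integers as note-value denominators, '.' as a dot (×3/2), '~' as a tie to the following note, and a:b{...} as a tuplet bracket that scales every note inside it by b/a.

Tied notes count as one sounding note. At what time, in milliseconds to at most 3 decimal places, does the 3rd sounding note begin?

1. 0.0ms @ 0 + 480.0ms (6/5)
2. 480.0ms @ 6/5 + 480.0ms (6/5)
3. 960.0ms @ 12/5 + 480.0ms (6/5)
4. 1440.0ms @ 18/5 + 480.0ms (6/5)
5. 1920.0ms @ 24/5 + 480.0ms (6/5)

note 3 onset = 12/5b = 960.0ms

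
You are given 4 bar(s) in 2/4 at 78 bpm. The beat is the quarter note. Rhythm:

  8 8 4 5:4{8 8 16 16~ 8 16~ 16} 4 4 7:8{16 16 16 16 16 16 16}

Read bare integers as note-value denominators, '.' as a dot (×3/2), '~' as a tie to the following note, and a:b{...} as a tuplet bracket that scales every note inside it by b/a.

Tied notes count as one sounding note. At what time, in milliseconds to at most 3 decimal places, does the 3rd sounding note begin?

1. 0.0ms @ 0 + 384.615ms (1/2)
2. 384.615ms @ 1/2 + 384.615ms (1/2)
3. 769.231ms @ 1 + 769.231ms (1)
4. 1538.462ms @ 2 + 307.692ms (2/5)
5. 1846.154ms @ 12/5 + 307.692ms (2/5)
6. 2153.846ms @ 14/5 + 153.846ms (1/5)
7. 2307.692ms @ 3 + 461.538ms (3/5)
8. 2769.231ms @ 18/5 + 307.692ms (2/5)
9. 3076.923ms @ 4 + 769.231ms (1)
10. 3846.154ms @ 5 + 769.231ms (1)
11. 4615.385ms @ 6 + 219.78ms (2/7)
12. 4835.165ms @ 44/7 + 219.78ms (2/7)
13. 5054.945ms @ 46/7 + 219.78ms (2/7)
14. 5274.725ms @ 48/7 + 219.78ms (2/7)
15. 5494.505ms @ 50/7 + 219.78ms (2/7)
16. 5714.286ms @ 52/7 + 219.78ms (2/7)
17. 5934.066ms @ 54/7 + 219.78ms (2/7)

note 3 onset = 1b = 769.231ms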